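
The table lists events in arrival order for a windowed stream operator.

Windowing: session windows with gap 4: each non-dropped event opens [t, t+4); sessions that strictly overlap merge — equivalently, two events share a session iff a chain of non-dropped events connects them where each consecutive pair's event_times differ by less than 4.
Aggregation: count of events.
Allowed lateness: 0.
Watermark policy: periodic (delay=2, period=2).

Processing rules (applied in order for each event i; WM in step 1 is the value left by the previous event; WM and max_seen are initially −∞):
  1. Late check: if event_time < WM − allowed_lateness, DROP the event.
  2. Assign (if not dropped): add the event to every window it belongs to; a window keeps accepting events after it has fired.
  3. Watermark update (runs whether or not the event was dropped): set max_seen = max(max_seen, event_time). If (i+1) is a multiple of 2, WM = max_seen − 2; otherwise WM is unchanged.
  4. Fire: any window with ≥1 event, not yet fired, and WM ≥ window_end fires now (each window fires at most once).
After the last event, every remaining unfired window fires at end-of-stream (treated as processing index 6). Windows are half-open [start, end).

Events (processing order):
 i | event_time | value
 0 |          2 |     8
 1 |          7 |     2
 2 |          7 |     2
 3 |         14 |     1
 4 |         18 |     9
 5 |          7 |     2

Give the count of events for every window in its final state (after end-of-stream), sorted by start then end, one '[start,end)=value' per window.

i=0 t=2 v=8: → [2,6); WM=−∞
i=1 t=7 v=2: → [7,11); WM=5
i=2 t=7 v=2: → [7,11); WM=5
i=3 t=14 v=1: → [14,18); WM=12
i=4 t=18 v=9: → [18,22); WM=12
i=5 t=7 v=2: DROP (t<12-0); WM=16

[2,6)=1 [7,11)=2 [14,18)=1 [18,22)=1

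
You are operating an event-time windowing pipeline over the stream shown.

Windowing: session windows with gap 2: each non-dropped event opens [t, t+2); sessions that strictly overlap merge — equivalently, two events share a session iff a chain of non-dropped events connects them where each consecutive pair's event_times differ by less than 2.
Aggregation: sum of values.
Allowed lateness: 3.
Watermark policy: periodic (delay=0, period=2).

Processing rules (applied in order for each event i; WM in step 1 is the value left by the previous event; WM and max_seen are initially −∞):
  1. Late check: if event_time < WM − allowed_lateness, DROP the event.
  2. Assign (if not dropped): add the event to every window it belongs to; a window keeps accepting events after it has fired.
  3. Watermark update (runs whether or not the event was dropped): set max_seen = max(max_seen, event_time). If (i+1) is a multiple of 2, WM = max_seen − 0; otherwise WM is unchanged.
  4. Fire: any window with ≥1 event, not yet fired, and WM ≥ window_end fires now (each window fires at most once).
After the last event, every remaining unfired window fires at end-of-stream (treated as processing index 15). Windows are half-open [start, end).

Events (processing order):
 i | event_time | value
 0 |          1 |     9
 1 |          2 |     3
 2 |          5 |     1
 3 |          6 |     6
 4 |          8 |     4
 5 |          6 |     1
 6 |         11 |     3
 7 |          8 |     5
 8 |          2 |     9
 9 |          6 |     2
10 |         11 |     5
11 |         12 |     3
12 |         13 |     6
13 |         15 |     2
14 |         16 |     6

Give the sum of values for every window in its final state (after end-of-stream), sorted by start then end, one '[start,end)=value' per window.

i=0 t=1 v=9: → [1,3); WM=−∞
i=1 t=2 v=3: → [1,4); WM=2
i=2 t=5 v=1: → [5,7); WM=2
i=3 t=6 v=6: → [5,8); WM=6
i=4 t=8 v=4: → [8,10); WM=6
i=5 t=6 v=1: → [5,8); WM=8
i=6 t=11 v=3: → [11,13); WM=8
i=7 t=8 v=5: → [8,10); WM=11
i=8 t=2 v=9: DROP (t<11-3); WM=11
i=9 t=6 v=2: DROP (t<11-3); WM=11
i=10 t=11 v=5: → [11,13); WM=11
i=11 t=12 v=3: → [11,14); WM=12
i=12 t=13 v=6: → [11,15); WM=12
i=13 t=15 v=2: → [15,17); WM=15
i=14 t=16 v=6: → [15,18); WM=15

[1,4)=12 [5,8)=8 [8,10)=9 [11,15)=17 [15,18)=8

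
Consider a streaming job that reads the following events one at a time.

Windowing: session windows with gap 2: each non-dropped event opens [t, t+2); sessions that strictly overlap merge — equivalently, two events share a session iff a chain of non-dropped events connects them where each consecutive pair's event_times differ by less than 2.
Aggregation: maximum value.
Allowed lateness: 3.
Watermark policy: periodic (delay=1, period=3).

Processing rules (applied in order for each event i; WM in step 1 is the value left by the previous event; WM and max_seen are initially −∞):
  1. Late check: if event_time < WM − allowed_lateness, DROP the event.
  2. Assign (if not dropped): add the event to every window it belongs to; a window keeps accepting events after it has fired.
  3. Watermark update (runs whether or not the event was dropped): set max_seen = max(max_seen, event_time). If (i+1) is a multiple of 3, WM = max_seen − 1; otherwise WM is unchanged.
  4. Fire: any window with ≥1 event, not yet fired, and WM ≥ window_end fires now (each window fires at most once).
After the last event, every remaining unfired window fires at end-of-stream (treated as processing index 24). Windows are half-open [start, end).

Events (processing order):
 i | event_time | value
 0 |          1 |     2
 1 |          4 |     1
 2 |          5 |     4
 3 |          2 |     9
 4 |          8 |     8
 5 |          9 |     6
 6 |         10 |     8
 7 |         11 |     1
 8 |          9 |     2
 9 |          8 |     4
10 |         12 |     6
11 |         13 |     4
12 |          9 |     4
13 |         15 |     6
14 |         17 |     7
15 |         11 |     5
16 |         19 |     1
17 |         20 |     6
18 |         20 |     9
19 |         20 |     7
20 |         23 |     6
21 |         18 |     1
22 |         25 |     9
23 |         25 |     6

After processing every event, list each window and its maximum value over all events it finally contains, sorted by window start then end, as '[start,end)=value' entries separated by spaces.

i=0 t=1 v=2: → [1,3); WM=−∞
i=1 t=4 v=1: → [4,6); WM=−∞
i=2 t=5 v=4: → [4,7); WM=4
i=3 t=2 v=9: → [1,4); WM=4
i=4 t=8 v=8: → [8,10); WM=4
i=5 t=9 v=6: → [8,11); WM=8
i=6 t=10 v=8: → [8,12); WM=8
i=7 t=11 v=1: → [8,13); WM=8
i=8 t=9 v=2: → [8,13); WM=10
i=9 t=8 v=4: → [8,13); WM=10
i=10 t=12 v=6: → [8,14); WM=10
i=11 t=13 v=4: → [8,15); WM=12
i=12 t=9 v=4: → [8,15); WM=12
i=13 t=15 v=6: → [15,17); WM=12
i=14 t=17 v=7: → [17,19); WM=16
i=15 t=11 v=5: DROP (t<16-3); WM=16
i=16 t=19 v=1: → [19,21); WM=16
i=17 t=20 v=6: → [19,22); WM=19
i=18 t=20 v=9: → [19,22); WM=19
i=19 t=20 v=7: → [19,22); WM=19
i=20 t=23 v=6: → [23,25); WM=22
i=21 t=18 v=1: DROP (t<22-3); WM=22
i=22 t=25 v=9: → [25,27); WM=22
i=23 t=25 v=6: → [25,27); WM=24

[1,4)=9 [4,7)=4 [8,15)=8 [15,17)=6 [17,19)=7 [19,22)=9 [23,25)=6 [25,27)=9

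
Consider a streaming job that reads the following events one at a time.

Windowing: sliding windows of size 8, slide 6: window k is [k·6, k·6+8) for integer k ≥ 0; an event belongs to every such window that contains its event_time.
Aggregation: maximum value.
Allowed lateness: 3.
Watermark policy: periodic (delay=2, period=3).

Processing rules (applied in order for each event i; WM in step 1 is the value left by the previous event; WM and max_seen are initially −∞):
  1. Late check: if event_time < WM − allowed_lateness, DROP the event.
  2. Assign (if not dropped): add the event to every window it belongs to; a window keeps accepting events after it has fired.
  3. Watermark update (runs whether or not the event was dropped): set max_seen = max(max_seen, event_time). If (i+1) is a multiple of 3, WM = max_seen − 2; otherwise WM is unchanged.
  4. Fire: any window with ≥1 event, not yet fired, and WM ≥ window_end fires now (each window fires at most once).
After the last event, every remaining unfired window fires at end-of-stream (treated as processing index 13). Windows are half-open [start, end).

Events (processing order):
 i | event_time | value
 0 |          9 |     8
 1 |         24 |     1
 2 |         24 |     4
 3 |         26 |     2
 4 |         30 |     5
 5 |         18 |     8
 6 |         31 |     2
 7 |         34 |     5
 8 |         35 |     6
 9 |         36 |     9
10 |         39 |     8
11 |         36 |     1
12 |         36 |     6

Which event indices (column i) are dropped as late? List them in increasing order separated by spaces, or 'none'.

i=0 t=9 v=8: → [6,14); WM=−∞
i=1 t=24 v=1: → [24,32),[18,26); WM=−∞
i=2 t=24 v=4: → [24,32),[18,26); WM=22; [6,14) fires=8
i=3 t=26 v=2: → [24,32); WM=22
i=4 t=30 v=5: → [30,38),[24,32); WM=22
i=5 t=18 v=8: DROP (t<22-3); WM=28; [18,26) fires=4
i=6 t=31 v=2: → [30,38),[24,32); WM=28
i=7 t=34 v=5: → [30,38); WM=28
i=8 t=35 v=6: → [30,38); WM=33; [24,32) fires=5
i=9 t=36 v=9: → [36,44),[30,38); WM=33
i=10 t=39 v=8: → [36,44); WM=33
i=11 t=36 v=1: → [36,44),[30,38); WM=37
i=12 t=36 v=6: → [36,44),[30,38); WM=37

5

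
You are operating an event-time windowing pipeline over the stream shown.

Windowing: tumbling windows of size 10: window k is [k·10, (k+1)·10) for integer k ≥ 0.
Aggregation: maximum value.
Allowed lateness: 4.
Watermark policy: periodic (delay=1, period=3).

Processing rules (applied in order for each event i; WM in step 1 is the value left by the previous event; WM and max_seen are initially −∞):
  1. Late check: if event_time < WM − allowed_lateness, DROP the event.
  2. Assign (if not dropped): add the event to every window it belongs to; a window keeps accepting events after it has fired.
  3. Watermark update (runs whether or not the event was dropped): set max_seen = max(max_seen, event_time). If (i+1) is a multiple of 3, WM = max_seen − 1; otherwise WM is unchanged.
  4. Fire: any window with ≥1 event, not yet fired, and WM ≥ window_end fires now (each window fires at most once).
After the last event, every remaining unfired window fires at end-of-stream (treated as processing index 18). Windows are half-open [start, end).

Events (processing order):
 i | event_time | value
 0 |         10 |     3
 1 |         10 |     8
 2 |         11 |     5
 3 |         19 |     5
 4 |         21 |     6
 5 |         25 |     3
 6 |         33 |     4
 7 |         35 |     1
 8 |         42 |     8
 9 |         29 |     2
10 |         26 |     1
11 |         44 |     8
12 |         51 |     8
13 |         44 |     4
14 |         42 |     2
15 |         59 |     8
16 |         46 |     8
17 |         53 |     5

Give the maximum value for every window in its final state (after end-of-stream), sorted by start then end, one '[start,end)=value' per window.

[10,20)=8 [20,30)=6 [30,40)=4 [40,50)=8 [50,60)=8

i=0 t=10 v=3: → [10,20); WM=−∞
i=1 t=10 v=8: → [10,20); WM=−∞
i=2 t=11 v=5: → [10,20); WM=10
i=3 t=19 v=5: → [10,20); WM=10
i=4 t=21 v=6: → [20,30); WM=10
i=5 t=25 v=3: → [20,30); WM=24; [10,20) fires=8
i=6 t=33 v=4: → [30,40); WM=24
i=7 t=35 v=1: → [30,40); WM=24
i=8 t=42 v=8: → [40,50); WM=41; [20,30) fires=6 [30,40) fires=4
i=9 t=29 v=2: DROP (t<41-4); WM=41
i=10 t=26 v=1: DROP (t<41-4); WM=41
i=11 t=44 v=8: → [40,50); WM=43
i=12 t=51 v=8: → [50,60); WM=43
i=13 t=44 v=4: → [40,50); WM=43
i=14 t=42 v=2: → [40,50); WM=50; [40,50) fires=8
i=15 t=59 v=8: → [50,60); WM=50
i=16 t=46 v=8: → [40,50); WM=50
i=17 t=53 v=5: → [50,60); WM=58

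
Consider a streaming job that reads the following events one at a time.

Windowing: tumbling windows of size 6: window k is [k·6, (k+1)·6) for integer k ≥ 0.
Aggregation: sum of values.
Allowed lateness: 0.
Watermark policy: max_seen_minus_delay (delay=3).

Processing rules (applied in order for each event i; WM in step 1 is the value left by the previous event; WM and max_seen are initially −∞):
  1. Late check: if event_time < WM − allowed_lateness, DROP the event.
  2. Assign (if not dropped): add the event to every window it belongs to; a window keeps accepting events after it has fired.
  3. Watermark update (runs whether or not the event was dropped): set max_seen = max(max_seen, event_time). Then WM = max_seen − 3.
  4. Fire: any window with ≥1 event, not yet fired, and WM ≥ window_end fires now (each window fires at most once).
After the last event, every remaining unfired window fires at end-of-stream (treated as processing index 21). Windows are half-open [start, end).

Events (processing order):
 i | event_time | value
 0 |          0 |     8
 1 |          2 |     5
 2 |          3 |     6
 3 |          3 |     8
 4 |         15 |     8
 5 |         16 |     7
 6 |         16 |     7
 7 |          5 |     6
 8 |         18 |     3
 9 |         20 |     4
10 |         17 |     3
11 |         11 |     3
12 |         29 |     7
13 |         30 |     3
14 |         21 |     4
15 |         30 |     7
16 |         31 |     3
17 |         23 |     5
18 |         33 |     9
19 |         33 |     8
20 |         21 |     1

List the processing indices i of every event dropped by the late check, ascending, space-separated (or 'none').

i=0 t=0 v=8: → [0,6); WM=-3
i=1 t=2 v=5: → [0,6); WM=-1
i=2 t=3 v=6: → [0,6); WM=0
i=3 t=3 v=8: → [0,6); WM=0
i=4 t=15 v=8: → [12,18); WM=12; [0,6) fires=27
i=5 t=16 v=7: → [12,18); WM=13
i=6 t=16 v=7: → [12,18); WM=13
i=7 t=5 v=6: DROP (t<13-0); WM=13
i=8 t=18 v=3: → [18,24); WM=15
i=9 t=20 v=4: → [18,24); WM=17
i=10 t=17 v=3: → [12,18); WM=17
i=11 t=11 v=3: DROP (t<17-0); WM=17
i=12 t=29 v=7: → [24,30); WM=26; [12,18) fires=25 [18,24) fires=7
i=13 t=30 v=3: → [30,36); WM=27
i=14 t=21 v=4: DROP (t<27-0); WM=27
i=15 t=30 v=7: → [30,36); WM=27
i=16 t=31 v=3: → [30,36); WM=28
i=17 t=23 v=5: DROP (t<28-0); WM=28
i=18 t=33 v=9: → [30,36); WM=30; [24,30) fires=7
i=19 t=33 v=8: → [30,36); WM=30
i=20 t=21 v=1: DROP (t<30-0); WM=30

7 11 14 17 20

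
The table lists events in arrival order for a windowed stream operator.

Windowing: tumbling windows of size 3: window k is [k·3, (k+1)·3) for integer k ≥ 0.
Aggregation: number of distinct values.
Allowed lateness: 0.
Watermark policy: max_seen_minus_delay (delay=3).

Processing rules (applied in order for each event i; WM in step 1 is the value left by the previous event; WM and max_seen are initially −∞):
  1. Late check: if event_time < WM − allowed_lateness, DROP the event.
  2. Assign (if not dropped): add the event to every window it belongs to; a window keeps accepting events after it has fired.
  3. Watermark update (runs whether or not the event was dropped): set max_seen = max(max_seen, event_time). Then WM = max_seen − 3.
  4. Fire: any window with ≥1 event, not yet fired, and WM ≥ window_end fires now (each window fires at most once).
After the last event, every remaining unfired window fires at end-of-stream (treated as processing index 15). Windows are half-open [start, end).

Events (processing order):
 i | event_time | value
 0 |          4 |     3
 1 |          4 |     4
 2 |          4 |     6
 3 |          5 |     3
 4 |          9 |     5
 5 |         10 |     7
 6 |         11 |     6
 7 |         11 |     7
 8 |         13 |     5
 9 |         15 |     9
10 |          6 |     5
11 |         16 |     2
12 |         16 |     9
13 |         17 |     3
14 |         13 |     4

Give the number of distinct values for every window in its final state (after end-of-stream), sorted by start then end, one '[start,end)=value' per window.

[3,6)=3 [9,12)=3 [12,15)=1 [15,18)=3

i=0 t=4 v=3: → [3,6); WM=1
i=1 t=4 v=4: → [3,6); WM=1
i=2 t=4 v=6: → [3,6); WM=1
i=3 t=5 v=3: → [3,6); WM=2
i=4 t=9 v=5: → [9,12); WM=6; [3,6) fires=3
i=5 t=10 v=7: → [9,12); WM=7
i=6 t=11 v=6: → [9,12); WM=8
i=7 t=11 v=7: → [9,12); WM=8
i=8 t=13 v=5: → [12,15); WM=10
i=9 t=15 v=9: → [15,18); WM=12; [9,12) fires=3
i=10 t=6 v=5: DROP (t<12-0); WM=12
i=11 t=16 v=2: → [15,18); WM=13
i=12 t=16 v=9: → [15,18); WM=13
i=13 t=17 v=3: → [15,18); WM=14
i=14 t=13 v=4: DROP (t<14-0); WM=14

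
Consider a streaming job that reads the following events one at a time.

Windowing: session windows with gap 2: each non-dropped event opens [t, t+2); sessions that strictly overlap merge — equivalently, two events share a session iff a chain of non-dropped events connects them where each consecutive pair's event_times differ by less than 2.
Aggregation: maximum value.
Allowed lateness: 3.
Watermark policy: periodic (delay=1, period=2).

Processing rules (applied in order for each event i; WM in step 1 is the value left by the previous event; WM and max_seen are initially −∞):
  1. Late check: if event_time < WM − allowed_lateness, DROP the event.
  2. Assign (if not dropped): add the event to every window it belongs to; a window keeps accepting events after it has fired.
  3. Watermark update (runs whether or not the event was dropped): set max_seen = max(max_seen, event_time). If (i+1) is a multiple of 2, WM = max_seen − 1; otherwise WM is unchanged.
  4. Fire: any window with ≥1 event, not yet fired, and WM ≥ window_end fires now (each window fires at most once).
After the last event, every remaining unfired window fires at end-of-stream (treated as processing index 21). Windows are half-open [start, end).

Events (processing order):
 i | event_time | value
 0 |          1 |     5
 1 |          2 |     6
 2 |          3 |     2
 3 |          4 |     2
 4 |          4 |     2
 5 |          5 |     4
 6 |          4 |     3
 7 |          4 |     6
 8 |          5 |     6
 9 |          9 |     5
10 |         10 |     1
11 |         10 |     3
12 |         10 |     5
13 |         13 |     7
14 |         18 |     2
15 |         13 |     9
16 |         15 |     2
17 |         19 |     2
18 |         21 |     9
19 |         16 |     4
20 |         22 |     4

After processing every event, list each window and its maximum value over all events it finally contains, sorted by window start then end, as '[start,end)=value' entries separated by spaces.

[1,7)=6 [9,12)=5 [13,15)=9 [15,18)=4 [18,21)=2 [21,24)=9

i=0 t=1 v=5: → [1,3); WM=−∞
i=1 t=2 v=6: → [1,4); WM=1
i=2 t=3 v=2: → [1,5); WM=1
i=3 t=4 v=2: → [1,6); WM=3
i=4 t=4 v=2: → [1,6); WM=3
i=5 t=5 v=4: → [1,7); WM=4
i=6 t=4 v=3: → [1,7); WM=4
i=7 t=4 v=6: → [1,7); WM=4
i=8 t=5 v=6: → [1,7); WM=4
i=9 t=9 v=5: → [9,11); WM=8
i=10 t=10 v=1: → [9,12); WM=8
i=11 t=10 v=3: → [9,12); WM=9
i=12 t=10 v=5: → [9,12); WM=9
i=13 t=13 v=7: → [13,15); WM=12
i=14 t=18 v=2: → [18,20); WM=12
i=15 t=13 v=9: → [13,15); WM=17
i=16 t=15 v=2: → [15,17); WM=17
i=17 t=19 v=2: → [18,21); WM=18
i=18 t=21 v=9: → [21,23); WM=18
i=19 t=16 v=4: → [15,18); WM=20
i=20 t=22 v=4: → [21,24); WM=20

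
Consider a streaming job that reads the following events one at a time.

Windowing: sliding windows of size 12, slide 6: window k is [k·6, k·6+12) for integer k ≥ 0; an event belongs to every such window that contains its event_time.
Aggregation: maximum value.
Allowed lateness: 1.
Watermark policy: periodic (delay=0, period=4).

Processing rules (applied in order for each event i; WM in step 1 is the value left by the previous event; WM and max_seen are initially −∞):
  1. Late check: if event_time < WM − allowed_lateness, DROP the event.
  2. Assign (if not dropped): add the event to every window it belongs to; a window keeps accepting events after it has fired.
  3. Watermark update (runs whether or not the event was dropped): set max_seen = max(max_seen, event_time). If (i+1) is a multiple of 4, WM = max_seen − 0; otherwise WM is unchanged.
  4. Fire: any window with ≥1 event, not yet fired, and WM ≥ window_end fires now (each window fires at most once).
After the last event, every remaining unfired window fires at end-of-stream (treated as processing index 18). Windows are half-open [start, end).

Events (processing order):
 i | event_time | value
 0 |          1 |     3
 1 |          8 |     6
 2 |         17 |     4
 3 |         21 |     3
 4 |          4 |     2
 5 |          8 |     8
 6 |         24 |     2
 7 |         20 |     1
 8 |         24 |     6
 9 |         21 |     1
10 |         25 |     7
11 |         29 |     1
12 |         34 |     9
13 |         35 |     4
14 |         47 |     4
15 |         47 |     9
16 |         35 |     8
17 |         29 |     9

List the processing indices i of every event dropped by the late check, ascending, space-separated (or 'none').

4 5 9 16 17

i=0 t=1 v=3: → [0,12); WM=−∞
i=1 t=8 v=6: → [6,18),[0,12); WM=−∞
i=2 t=17 v=4: → [12,24),[6,18); WM=−∞
i=3 t=21 v=3: → [18,30),[12,24); WM=21; [0,12) fires=6 [6,18) fires=6
i=4 t=4 v=2: DROP (t<21-1); WM=21
i=5 t=8 v=8: DROP (t<21-1); WM=21
i=6 t=24 v=2: → [24,36),[18,30); WM=21
i=7 t=20 v=1: → [18,30),[12,24); WM=24; [12,24) fires=4
i=8 t=24 v=6: → [24,36),[18,30); WM=24
i=9 t=21 v=1: DROP (t<24-1); WM=24
i=10 t=25 v=7: → [24,36),[18,30); WM=24
i=11 t=29 v=1: → [24,36),[18,30); WM=29
i=12 t=34 v=9: → [30,42),[24,36); WM=29
i=13 t=35 v=4: → [30,42),[24,36); WM=29
i=14 t=47 v=4: → [42,54),[36,48); WM=29
i=15 t=47 v=9: → [42,54),[36,48); WM=47; [18,30) fires=7 [24,36) fires=9 [30,42) fires=9
i=16 t=35 v=8: DROP (t<47-1); WM=47
i=17 t=29 v=9: DROP (t<47-1); WM=47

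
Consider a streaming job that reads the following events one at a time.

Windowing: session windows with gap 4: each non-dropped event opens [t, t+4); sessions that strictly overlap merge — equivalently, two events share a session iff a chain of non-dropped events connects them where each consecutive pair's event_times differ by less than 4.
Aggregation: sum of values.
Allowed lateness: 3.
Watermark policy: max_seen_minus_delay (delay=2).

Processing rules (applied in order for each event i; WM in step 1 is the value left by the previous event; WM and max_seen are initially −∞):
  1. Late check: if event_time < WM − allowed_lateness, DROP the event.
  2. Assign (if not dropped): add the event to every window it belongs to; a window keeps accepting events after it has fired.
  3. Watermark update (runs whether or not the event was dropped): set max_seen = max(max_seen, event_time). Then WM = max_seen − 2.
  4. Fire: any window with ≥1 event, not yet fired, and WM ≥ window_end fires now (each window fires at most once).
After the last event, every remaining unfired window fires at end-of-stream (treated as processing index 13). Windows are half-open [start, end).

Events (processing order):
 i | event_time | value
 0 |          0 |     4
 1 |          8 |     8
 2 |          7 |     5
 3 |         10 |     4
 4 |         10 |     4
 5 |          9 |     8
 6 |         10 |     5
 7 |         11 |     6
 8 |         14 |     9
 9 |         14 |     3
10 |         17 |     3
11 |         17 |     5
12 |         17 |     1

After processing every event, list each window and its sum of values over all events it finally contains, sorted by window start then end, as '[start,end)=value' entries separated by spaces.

[0,4)=4 [7,21)=61

i=0 t=0 v=4: → [0,4); WM=-2
i=1 t=8 v=8: → [8,12); WM=6
i=2 t=7 v=5: → [7,12); WM=6
i=3 t=10 v=4: → [7,14); WM=8
i=4 t=10 v=4: → [7,14); WM=8
i=5 t=9 v=8: → [7,14); WM=8
i=6 t=10 v=5: → [7,14); WM=8
i=7 t=11 v=6: → [7,15); WM=9
i=8 t=14 v=9: → [7,18); WM=12
i=9 t=14 v=3: → [7,18); WM=12
i=10 t=17 v=3: → [7,21); WM=15
i=11 t=17 v=5: → [7,21); WM=15
i=12 t=17 v=1: → [7,21); WM=15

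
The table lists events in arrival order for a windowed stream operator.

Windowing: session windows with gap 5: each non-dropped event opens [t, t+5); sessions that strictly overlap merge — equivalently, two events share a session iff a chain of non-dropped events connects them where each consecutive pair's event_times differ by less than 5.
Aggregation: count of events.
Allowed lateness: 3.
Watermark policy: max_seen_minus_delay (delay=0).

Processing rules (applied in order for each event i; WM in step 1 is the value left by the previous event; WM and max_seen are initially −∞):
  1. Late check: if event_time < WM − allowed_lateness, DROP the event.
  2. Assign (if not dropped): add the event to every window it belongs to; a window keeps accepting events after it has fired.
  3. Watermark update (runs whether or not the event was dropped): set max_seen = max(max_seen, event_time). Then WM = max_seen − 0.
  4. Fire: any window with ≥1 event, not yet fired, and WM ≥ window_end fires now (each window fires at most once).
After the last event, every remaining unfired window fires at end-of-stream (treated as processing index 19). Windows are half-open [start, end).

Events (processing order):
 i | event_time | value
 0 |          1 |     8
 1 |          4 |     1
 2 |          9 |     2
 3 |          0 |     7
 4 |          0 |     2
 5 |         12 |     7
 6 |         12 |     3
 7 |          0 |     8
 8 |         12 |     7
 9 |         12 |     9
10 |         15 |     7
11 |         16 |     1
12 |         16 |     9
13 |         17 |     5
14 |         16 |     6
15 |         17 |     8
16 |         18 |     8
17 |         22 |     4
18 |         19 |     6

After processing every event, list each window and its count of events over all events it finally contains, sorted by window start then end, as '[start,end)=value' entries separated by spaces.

i=0 t=1 v=8: → [1,6); WM=1
i=1 t=4 v=1: → [1,9); WM=4
i=2 t=9 v=2: → [9,14); WM=9
i=3 t=0 v=7: DROP (t<9-3); WM=9
i=4 t=0 v=2: DROP (t<9-3); WM=9
i=5 t=12 v=7: → [9,17); WM=12
i=6 t=12 v=3: → [9,17); WM=12
i=7 t=0 v=8: DROP (t<12-3); WM=12
i=8 t=12 v=7: → [9,17); WM=12
i=9 t=12 v=9: → [9,17); WM=12
i=10 t=15 v=7: → [9,20); WM=15
i=11 t=16 v=1: → [9,21); WM=16
i=12 t=16 v=9: → [9,21); WM=16
i=13 t=17 v=5: → [9,22); WM=17
i=14 t=16 v=6: → [9,22); WM=17
i=15 t=17 v=8: → [9,22); WM=17
i=16 t=18 v=8: → [9,23); WM=18
i=17 t=22 v=4: → [9,27); WM=22
i=18 t=19 v=6: → [9,27); WM=22

[1,9)=2 [9,27)=14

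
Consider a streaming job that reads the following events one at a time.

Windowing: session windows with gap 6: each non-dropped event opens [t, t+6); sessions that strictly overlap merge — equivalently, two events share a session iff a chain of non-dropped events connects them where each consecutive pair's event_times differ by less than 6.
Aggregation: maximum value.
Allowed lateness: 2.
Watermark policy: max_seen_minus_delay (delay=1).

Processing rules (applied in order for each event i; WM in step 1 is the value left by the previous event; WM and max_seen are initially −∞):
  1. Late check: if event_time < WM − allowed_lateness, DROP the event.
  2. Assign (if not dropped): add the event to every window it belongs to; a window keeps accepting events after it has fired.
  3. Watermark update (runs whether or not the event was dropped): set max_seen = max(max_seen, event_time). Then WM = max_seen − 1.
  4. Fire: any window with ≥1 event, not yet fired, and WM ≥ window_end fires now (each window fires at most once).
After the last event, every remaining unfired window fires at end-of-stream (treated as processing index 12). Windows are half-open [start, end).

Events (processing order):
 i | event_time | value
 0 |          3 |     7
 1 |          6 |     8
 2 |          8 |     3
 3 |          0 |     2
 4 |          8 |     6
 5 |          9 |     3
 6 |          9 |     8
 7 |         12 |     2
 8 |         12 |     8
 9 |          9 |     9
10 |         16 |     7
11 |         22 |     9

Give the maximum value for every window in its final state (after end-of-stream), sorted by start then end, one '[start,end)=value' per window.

[3,22)=9 [22,28)=9

i=0 t=3 v=7: → [3,9); WM=2
i=1 t=6 v=8: → [3,12); WM=5
i=2 t=8 v=3: → [3,14); WM=7
i=3 t=0 v=2: DROP (t<7-2); WM=7
i=4 t=8 v=6: → [3,14); WM=7
i=5 t=9 v=3: → [3,15); WM=8
i=6 t=9 v=8: → [3,15); WM=8
i=7 t=12 v=2: → [3,18); WM=11
i=8 t=12 v=8: → [3,18); WM=11
i=9 t=9 v=9: → [3,18); WM=11
i=10 t=16 v=7: → [3,22); WM=15
i=11 t=22 v=9: → [22,28); WM=21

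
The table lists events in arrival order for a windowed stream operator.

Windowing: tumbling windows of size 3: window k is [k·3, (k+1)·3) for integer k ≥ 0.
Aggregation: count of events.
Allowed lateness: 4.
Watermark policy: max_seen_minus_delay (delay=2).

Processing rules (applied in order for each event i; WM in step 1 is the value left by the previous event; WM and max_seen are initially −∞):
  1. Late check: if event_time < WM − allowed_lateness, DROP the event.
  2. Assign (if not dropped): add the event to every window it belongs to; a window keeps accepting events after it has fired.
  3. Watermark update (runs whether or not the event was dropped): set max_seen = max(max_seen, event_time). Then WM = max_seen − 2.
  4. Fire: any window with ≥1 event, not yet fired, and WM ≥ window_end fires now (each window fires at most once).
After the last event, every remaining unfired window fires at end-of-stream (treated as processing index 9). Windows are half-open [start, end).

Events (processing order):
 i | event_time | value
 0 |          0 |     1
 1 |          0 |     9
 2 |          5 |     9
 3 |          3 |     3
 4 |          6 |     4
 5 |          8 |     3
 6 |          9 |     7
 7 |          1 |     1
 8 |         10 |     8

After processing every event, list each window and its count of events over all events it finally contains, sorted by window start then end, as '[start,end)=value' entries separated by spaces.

i=0 t=0 v=1: → [0,3); WM=-2
i=1 t=0 v=9: → [0,3); WM=-2
i=2 t=5 v=9: → [3,6); WM=3; [0,3) fires=2
i=3 t=3 v=3: → [3,6); WM=3
i=4 t=6 v=4: → [6,9); WM=4
i=5 t=8 v=3: → [6,9); WM=6; [3,6) fires=2
i=6 t=9 v=7: → [9,12); WM=7
i=7 t=1 v=1: DROP (t<7-4); WM=7
i=8 t=10 v=8: → [9,12); WM=8

[0,3)=2 [3,6)=2 [6,9)=2 [9,12)=2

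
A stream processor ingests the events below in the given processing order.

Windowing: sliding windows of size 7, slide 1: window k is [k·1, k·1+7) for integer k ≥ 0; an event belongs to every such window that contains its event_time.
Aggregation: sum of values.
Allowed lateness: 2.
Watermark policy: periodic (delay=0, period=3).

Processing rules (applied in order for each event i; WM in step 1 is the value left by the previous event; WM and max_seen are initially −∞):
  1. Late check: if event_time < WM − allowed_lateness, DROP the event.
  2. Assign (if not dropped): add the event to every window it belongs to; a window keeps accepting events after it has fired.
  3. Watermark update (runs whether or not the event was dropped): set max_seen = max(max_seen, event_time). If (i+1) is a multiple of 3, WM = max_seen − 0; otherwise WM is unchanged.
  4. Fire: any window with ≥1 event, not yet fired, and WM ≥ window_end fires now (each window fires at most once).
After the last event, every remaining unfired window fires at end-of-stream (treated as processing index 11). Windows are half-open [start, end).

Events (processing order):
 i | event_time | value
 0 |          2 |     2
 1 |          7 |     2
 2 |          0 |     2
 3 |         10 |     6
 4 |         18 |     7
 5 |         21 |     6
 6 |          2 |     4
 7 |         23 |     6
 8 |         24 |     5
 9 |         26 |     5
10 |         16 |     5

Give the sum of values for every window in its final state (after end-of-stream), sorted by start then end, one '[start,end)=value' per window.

i=0 t=2 v=2: → [2,9),[1,8),[0,7); WM=−∞
i=1 t=7 v=2: → [7,14),[6,13),[5,12),[4,11),[3,10),[2,9),[1,8); WM=−∞
i=2 t=0 v=2: → [0,7); WM=7; [0,7) fires=4
i=3 t=10 v=6: → [10,17),[9,16),[8,15),[7,14),[6,13),[5,12),[4,11); WM=7
i=4 t=18 v=7: → [18,25),[17,24),[16,23),[15,22),[14,21),[13,20),[12,19); WM=7
i=5 t=21 v=6: → [21,28),[20,27),[19,26),[18,25),[17,24),[16,23),[15,22); WM=21; [1,8) fires=4 [2,9) fires=4 [3,10) fires=2 [4,11) fires=8 [5,12) fires=8 [6,13) fires=8 [7,14) fires=8 [8,15) fires=6 [9,16) fires=6 [10,17) fires=6 [12,19) fires=7 [13,20) fires=7 [14,21) fires=7
i=6 t=2 v=4: DROP (t<21-2); WM=21
i=7 t=23 v=6: → [23,30),[22,29),[21,28),[20,27),[19,26),[18,25),[17,24); WM=21
i=8 t=24 v=5: → [24,31),[23,30),[22,29),[21,28),[20,27),[19,26),[18,25); WM=24; [15,22) fires=13 [16,23) fires=13 [17,24) fires=19
i=9 t=26 v=5: → [26,33),[25,32),[24,31),[23,30),[22,29),[21,28),[20,27); WM=24
i=10 t=16 v=5: DROP (t<24-2); WM=24

[0,7)=4 [1,8)=4 [2,9)=4 [3,10)=2 [4,11)=8 [5,12)=8 [6,13)=8 [7,14)=8 [8,15)=6 [9,16)=6 [10,17)=6 [12,19)=7 [13,20)=7 [14,21)=7 [15,22)=13 [16,23)=13 [17,24)=19 [18,25)=24 [19,26)=17 [20,27)=22 [21,28)=22 [22,29)=16 [23,30)=16 [24,31)=10 [25,32)=5 [26,33)=5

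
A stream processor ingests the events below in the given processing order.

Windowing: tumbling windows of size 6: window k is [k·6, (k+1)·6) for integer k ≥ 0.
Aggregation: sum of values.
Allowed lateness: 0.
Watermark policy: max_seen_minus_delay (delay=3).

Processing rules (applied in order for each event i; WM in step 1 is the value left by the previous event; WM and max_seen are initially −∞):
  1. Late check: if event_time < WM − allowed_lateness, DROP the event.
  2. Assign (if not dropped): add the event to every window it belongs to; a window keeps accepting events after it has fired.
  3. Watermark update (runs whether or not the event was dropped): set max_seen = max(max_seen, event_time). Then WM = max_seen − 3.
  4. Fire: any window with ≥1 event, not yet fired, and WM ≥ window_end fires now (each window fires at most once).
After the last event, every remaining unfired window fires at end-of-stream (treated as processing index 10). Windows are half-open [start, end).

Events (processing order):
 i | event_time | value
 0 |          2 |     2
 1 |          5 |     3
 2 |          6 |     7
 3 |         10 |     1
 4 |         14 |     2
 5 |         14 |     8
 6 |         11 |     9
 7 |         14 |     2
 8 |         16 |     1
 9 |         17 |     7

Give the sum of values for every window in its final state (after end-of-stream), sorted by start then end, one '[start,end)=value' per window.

[0,6)=5 [6,12)=17 [12,18)=20

i=0 t=2 v=2: → [0,6); WM=-1
i=1 t=5 v=3: → [0,6); WM=2
i=2 t=6 v=7: → [6,12); WM=3
i=3 t=10 v=1: → [6,12); WM=7; [0,6) fires=5
i=4 t=14 v=2: → [12,18); WM=11
i=5 t=14 v=8: → [12,18); WM=11
i=6 t=11 v=9: → [6,12); WM=11
i=7 t=14 v=2: → [12,18); WM=11
i=8 t=16 v=1: → [12,18); WM=13; [6,12) fires=17
i=9 t=17 v=7: → [12,18); WM=14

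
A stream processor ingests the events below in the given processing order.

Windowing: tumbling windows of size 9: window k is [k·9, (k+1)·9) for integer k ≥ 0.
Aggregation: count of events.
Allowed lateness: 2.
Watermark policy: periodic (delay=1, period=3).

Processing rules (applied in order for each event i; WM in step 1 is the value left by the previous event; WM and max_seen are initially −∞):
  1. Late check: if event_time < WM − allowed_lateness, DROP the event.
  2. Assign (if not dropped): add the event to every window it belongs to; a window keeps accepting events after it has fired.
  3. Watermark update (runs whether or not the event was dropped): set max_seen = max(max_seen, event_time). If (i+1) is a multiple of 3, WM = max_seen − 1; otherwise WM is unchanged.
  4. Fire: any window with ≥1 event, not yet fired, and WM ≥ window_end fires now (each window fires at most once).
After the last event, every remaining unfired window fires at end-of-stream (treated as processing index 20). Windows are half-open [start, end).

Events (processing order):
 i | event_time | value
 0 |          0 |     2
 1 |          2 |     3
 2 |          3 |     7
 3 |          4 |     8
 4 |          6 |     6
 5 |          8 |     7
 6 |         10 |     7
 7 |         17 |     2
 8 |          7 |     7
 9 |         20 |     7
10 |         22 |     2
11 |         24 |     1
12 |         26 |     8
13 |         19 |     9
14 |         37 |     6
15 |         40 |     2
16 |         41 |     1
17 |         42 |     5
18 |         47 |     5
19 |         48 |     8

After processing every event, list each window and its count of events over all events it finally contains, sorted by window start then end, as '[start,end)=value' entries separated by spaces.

i=0 t=0 v=2: → [0,9); WM=−∞
i=1 t=2 v=3: → [0,9); WM=−∞
i=2 t=3 v=7: → [0,9); WM=2
i=3 t=4 v=8: → [0,9); WM=2
i=4 t=6 v=6: → [0,9); WM=2
i=5 t=8 v=7: → [0,9); WM=7
i=6 t=10 v=7: → [9,18); WM=7
i=7 t=17 v=2: → [9,18); WM=7
i=8 t=7 v=7: → [0,9); WM=16; [0,9) fires=7
i=9 t=20 v=7: → [18,27); WM=16
i=10 t=22 v=2: → [18,27); WM=16
i=11 t=24 v=1: → [18,27); WM=23; [9,18) fires=2
i=12 t=26 v=8: → [18,27); WM=23
i=13 t=19 v=9: DROP (t<23-2); WM=23
i=14 t=37 v=6: → [36,45); WM=36; [18,27) fires=4
i=15 t=40 v=2: → [36,45); WM=36
i=16 t=41 v=1: → [36,45); WM=36
i=17 t=42 v=5: → [36,45); WM=41
i=18 t=47 v=5: → [45,54); WM=41
i=19 t=48 v=8: → [45,54); WM=41

[0,9)=7 [9,18)=2 [18,27)=4 [36,45)=4 [45,54)=2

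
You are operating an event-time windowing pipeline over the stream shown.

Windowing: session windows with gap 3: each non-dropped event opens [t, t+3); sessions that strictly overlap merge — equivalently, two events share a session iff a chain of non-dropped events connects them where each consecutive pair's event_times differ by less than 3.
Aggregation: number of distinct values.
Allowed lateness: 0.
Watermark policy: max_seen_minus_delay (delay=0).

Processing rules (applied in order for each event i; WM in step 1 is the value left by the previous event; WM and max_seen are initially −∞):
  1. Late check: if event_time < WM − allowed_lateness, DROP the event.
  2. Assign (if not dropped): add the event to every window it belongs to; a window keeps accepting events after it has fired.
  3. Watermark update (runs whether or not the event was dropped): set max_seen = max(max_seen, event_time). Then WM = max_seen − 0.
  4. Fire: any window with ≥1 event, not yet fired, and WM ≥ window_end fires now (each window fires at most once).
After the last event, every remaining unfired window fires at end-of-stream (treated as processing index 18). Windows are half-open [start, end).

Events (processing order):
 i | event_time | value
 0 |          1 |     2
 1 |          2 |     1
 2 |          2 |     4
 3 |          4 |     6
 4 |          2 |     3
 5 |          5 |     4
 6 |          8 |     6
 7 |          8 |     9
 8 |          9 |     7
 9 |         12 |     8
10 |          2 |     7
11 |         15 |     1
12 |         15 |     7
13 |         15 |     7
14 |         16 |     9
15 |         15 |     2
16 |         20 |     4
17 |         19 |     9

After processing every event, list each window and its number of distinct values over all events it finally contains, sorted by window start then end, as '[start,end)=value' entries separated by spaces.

[1,8)=4 [8,12)=3 [12,15)=1 [15,19)=3 [20,23)=1

i=0 t=1 v=2: → [1,4); WM=1
i=1 t=2 v=1: → [1,5); WM=2
i=2 t=2 v=4: → [1,5); WM=2
i=3 t=4 v=6: → [1,7); WM=4
i=4 t=2 v=3: DROP (t<4-0); WM=4
i=5 t=5 v=4: → [1,8); WM=5
i=6 t=8 v=6: → [8,11); WM=8
i=7 t=8 v=9: → [8,11); WM=8
i=8 t=9 v=7: → [8,12); WM=9
i=9 t=12 v=8: → [12,15); WM=12
i=10 t=2 v=7: DROP (t<12-0); WM=12
i=11 t=15 v=1: → [15,18); WM=15
i=12 t=15 v=7: → [15,18); WM=15
i=13 t=15 v=7: → [15,18); WM=15
i=14 t=16 v=9: → [15,19); WM=16
i=15 t=15 v=2: DROP (t<16-0); WM=16
i=16 t=20 v=4: → [20,23); WM=20
i=17 t=19 v=9: DROP (t<20-0); WM=20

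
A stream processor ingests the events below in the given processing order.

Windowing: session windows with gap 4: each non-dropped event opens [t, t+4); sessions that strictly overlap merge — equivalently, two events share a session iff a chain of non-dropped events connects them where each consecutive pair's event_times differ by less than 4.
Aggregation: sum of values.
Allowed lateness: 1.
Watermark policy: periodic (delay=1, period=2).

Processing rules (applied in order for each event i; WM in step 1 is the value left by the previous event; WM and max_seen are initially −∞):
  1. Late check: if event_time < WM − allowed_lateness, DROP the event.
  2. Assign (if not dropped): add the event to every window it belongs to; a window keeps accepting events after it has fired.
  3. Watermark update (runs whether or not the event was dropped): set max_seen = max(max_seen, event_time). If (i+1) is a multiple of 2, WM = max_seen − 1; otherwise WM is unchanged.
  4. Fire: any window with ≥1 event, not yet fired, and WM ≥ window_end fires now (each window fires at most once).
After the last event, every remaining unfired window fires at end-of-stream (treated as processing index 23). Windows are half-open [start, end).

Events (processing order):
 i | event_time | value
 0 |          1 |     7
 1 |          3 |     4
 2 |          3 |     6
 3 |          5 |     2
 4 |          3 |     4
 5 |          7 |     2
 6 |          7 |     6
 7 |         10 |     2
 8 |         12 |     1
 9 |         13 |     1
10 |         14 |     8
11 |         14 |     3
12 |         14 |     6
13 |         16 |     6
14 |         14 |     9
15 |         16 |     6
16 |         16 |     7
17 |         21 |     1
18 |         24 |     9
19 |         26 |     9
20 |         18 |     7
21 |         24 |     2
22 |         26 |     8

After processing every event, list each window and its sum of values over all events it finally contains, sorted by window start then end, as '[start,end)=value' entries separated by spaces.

i=0 t=1 v=7: → [1,5); WM=−∞
i=1 t=3 v=4: → [1,7); WM=2
i=2 t=3 v=6: → [1,7); WM=2
i=3 t=5 v=2: → [1,9); WM=4
i=4 t=3 v=4: → [1,9); WM=4
i=5 t=7 v=2: → [1,11); WM=6
i=6 t=7 v=6: → [1,11); WM=6
i=7 t=10 v=2: → [1,14); WM=9
i=8 t=12 v=1: → [1,16); WM=9
i=9 t=13 v=1: → [1,17); WM=12
i=10 t=14 v=8: → [1,18); WM=12
i=11 t=14 v=3: → [1,18); WM=13
i=12 t=14 v=6: → [1,18); WM=13
i=13 t=16 v=6: → [1,20); WM=15
i=14 t=14 v=9: → [1,20); WM=15
i=15 t=16 v=6: → [1,20); WM=15
i=16 t=16 v=7: → [1,20); WM=15
i=17 t=21 v=1: → [21,25); WM=20
i=18 t=24 v=9: → [21,28); WM=20
i=19 t=26 v=9: → [21,30); WM=25
i=20 t=18 v=7: DROP (t<25-1); WM=25
i=21 t=24 v=2: → [21,30); WM=25
i=22 t=26 v=8: → [21,30); WM=25

[1,20)=80 [21,30)=29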